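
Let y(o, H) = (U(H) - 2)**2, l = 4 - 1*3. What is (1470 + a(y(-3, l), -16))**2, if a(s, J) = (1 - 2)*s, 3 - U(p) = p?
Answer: 2160900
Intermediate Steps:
l = 1 (l = 4 - 3 = 1)
U(p) = 3 - p
y(o, H) = (1 - H)**2 (y(o, H) = ((3 - H) - 2)**2 = (1 - H)**2)
a(s, J) = -s
(1470 + a(y(-3, l), -16))**2 = (1470 - (-1 + 1)**2)**2 = (1470 - 1*0**2)**2 = (1470 - 1*0)**2 = (1470 + 0)**2 = 1470**2 = 2160900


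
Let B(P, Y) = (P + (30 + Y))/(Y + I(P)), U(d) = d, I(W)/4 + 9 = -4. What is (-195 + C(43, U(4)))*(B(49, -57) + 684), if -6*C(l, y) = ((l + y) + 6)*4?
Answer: -51502994/327 ≈ -1.5750e+5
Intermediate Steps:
I(W) = -52 (I(W) = -36 + 4*(-4) = -36 - 16 = -52)
B(P, Y) = (30 + P + Y)/(-52 + Y) (B(P, Y) = (P + (30 + Y))/(Y - 52) = (30 + P + Y)/(-52 + Y))
C(l, y) = -4 - 2*l/3 - 2*y/3 (C(l, y) = -((l + y) + 6)*4/6 = -(6 + l + y)*4/6 = -(24 + 4*l + 4*y)/6 = -4 - 2*l/3 - 2*y/3)
(-195 + C(43, U(4)))*(B(49, -57) + 684) = (-195 + (-4 - 2/3*43 - 2/3*4))*((30 + 49 - 57)/(-52 - 57) + 684) = (-195 + (-4 - 86/3 - 8/3))*(22/(-109) + 684) = (-195 - 106/3)*(-1/109*22 + 684) = -691*(-22/109 + 684)/3 = -691/3*74534/109 = -51502994/327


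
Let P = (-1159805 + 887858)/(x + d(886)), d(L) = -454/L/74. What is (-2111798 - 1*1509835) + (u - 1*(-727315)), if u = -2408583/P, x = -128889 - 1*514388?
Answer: -25531574029818825/2971655518 ≈ -8.5917e+6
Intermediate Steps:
x = -643277 (x = -128889 - 514388 = -643277)
d(L) = -227/(37*L) (d(L) = -454/L*(1/74) = -227/(37*L))
P = 8914966554/21087906841 (P = (-1159805 + 887858)/(-643277 - 227/37/886) = -271947/(-643277 - 227/37*1/886) = -271947/(-643277 - 227/32782) = -271947/(-21087906841/32782) = -271947*(-32782/21087906841) = 8914966554/21087906841 ≈ 0.42275)
u = -16930657974272101/2971655518 (u = -2408583/8914966554/21087906841 = -2408583*21087906841/8914966554 = -16930657974272101/2971655518 ≈ -5.6974e+6)
(-2111798 - 1*1509835) + (u - 1*(-727315)) = (-2111798 - 1*1509835) + (-16930657974272101/2971655518 - 1*(-727315)) = (-2111798 - 1509835) + (-16930657974272101/2971655518 + 727315) = -3621633 - 14769328341197931/2971655518 = -25531574029818825/2971655518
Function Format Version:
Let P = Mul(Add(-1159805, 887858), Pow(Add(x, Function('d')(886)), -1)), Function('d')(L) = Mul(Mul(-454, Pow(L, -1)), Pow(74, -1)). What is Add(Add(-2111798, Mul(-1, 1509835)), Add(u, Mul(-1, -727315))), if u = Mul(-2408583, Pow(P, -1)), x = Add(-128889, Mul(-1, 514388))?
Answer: Rational(-25531574029818825, 2971655518) ≈ -8.5917e+6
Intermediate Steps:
x = -643277 (x = Add(-128889, -514388) = -643277)
Function('d')(L) = Mul(Rational(-227, 37), Pow(L, -1)) (Function('d')(L) = Mul(Mul(-454, Pow(L, -1)), Rational(1, 74)) = Mul(Rational(-227, 37), Pow(L, -1)))
P = Rational(8914966554, 21087906841) (P = Mul(Add(-1159805, 887858), Pow(Add(-643277, Mul(Rational(-227, 37), Pow(886, -1))), -1)) = Mul(-271947, Pow(Add(-643277, Mul(Rational(-227, 37), Rational(1, 886))), -1)) = Mul(-271947, Pow(Add(-643277, Rational(-227, 32782)), -1)) = Mul(-271947, Pow(Rational(-21087906841, 32782), -1)) = Mul(-271947, Rational(-32782, 21087906841)) = Rational(8914966554, 21087906841) ≈ 0.42275)
u = Rational(-16930657974272101, 2971655518) (u = Mul(-2408583, Pow(Rational(8914966554, 21087906841), -1)) = Mul(-2408583, Rational(21087906841, 8914966554)) = Rational(-16930657974272101, 2971655518) ≈ -5.6974e+6)
Add(Add(-2111798, Mul(-1, 1509835)), Add(u, Mul(-1, -727315))) = Add(Add(-2111798, Mul(-1, 1509835)), Add(Rational(-16930657974272101, 2971655518), Mul(-1, -727315))) = Add(Add(-2111798, -1509835), Add(Rational(-16930657974272101, 2971655518), 727315)) = Add(-3621633, Rational(-14769328341197931, 2971655518)) = Rational(-25531574029818825, 2971655518)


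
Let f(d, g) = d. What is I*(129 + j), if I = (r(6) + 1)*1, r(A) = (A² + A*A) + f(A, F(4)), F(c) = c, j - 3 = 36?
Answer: 13272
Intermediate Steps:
j = 39 (j = 3 + 36 = 39)
r(A) = A + 2*A² (r(A) = (A² + A*A) + A = (A² + A²) + A = 2*A² + A = A + 2*A²)
I = 79 (I = (6*(1 + 2*6) + 1)*1 = (6*(1 + 12) + 1)*1 = (6*13 + 1)*1 = (78 + 1)*1 = 79*1 = 79)
I*(129 + j) = 79*(129 + 39) = 79*168 = 13272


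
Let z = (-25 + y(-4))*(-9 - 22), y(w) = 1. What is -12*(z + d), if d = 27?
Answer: -9252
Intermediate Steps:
z = 744 (z = (-25 + 1)*(-9 - 22) = -24*(-31) = 744)
-12*(z + d) = -12*(744 + 27) = -12*771 = -9252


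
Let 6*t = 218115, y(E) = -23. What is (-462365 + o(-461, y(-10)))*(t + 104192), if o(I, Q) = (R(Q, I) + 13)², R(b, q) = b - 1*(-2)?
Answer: -129947725789/2 ≈ -6.4974e+10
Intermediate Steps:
R(b, q) = 2 + b (R(b, q) = b + 2 = 2 + b)
o(I, Q) = (15 + Q)² (o(I, Q) = ((2 + Q) + 13)² = (15 + Q)²)
t = 72705/2 (t = (⅙)*218115 = 72705/2 ≈ 36353.)
(-462365 + o(-461, y(-10)))*(t + 104192) = (-462365 + (15 - 23)²)*(72705/2 + 104192) = (-462365 + (-8)²)*(281089/2) = (-462365 + 64)*(281089/2) = -462301*281089/2 = -129947725789/2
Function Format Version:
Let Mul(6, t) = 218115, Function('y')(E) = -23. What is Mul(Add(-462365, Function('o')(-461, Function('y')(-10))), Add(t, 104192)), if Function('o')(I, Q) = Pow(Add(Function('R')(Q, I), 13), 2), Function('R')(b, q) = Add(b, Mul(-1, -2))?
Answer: Rational(-129947725789, 2) ≈ -6.4974e+10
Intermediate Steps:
Function('R')(b, q) = Add(2, b) (Function('R')(b, q) = Add(b, 2) = Add(2, b))
Function('o')(I, Q) = Pow(Add(15, Q), 2) (Function('o')(I, Q) = Pow(Add(Add(2, Q), 13), 2) = Pow(Add(15, Q), 2))
t = Rational(72705, 2) (t = Mul(Rational(1, 6), 218115) = Rational(72705, 2) ≈ 36353.)
Mul(Add(-462365, Function('o')(-461, Function('y')(-10))), Add(t, 104192)) = Mul(Add(-462365, Pow(Add(15, -23), 2)), Add(Rational(72705, 2), 104192)) = Mul(Add(-462365, Pow(-8, 2)), Rational(281089, 2)) = Mul(Add(-462365, 64), Rational(281089, 2)) = Mul(-462301, Rational(281089, 2)) = Rational(-129947725789, 2)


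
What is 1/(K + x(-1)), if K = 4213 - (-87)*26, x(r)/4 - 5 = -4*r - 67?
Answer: 1/6243 ≈ 0.00016018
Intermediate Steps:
x(r) = -248 - 16*r (x(r) = 20 + 4*(-4*r - 67) = 20 + 4*(-67 - 4*r) = 20 + (-268 - 16*r) = -248 - 16*r)
K = 6475 (K = 4213 - 1*(-2262) = 4213 + 2262 = 6475)
1/(K + x(-1)) = 1/(6475 + (-248 - 16*(-1))) = 1/(6475 + (-248 + 16)) = 1/(6475 - 232) = 1/6243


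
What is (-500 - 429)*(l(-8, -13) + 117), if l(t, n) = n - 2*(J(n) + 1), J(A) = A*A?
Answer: 219244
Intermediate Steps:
J(A) = A**2
l(t, n) = -2 + n - 2*n**2 (l(t, n) = n - 2*(n**2 + 1) = n - 2*(1 + n**2) = n - (2 + 2*n**2) = n + (-2 - 2*n**2) = -2 + n - 2*n**2)
(-500 - 429)*(l(-8, -13) + 117) = (-500 - 429)*((-2 - 13 - 2*(-13)**2) + 117) = -929*((-2 - 13 - 2*169) + 117) = -929*((-2 - 13 - 338) + 117) = -929*(-353 + 117) = -929*(-236) = 219244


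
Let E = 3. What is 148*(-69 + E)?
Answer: -9768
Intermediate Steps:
148*(-69 + E) = 148*(-69 + 3) = 148*(-66) = -9768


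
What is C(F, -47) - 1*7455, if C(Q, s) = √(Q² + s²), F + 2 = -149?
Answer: -7455 + √25010 ≈ -7296.9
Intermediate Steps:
F = -151 (F = -2 - 149 = -151)
C(F, -47) - 1*7455 = √((-151)² + (-47)²) - 1*7455 = √(22801 + 2209) - 7455 = √25010 - 7455 = -7455 + √25010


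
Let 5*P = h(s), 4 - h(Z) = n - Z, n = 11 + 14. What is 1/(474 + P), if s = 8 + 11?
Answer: 5/2368 ≈ 0.0021115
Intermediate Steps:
n = 25
s = 19
h(Z) = -21 + Z (h(Z) = 4 - (25 - Z) = 4 + (-25 + Z) = -21 + Z)
P = -2/5 (P = (-21 + 19)/5 = (1/5)*(-2) = -2/5 ≈ -0.40000)
1/(474 + P) = 1/(474 - 2/5) = 1/(2368/5) = 5/2368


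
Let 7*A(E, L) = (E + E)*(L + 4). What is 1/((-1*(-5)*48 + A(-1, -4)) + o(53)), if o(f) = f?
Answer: 1/293 ≈ 0.0034130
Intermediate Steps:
A(E, L) = 2*E*(4 + L)/7 (A(E, L) = ((E + E)*(L + 4))/7 = ((2*E)*(4 + L))/7 = (2*E*(4 + L))/7 = 2*E*(4 + L)/7)
1/((-1*(-5)*48 + A(-1, -4)) + o(53)) = 1/((-1*(-5)*48 + (2/7)*(-1)*(4 - 4)) + 53) = 1/((5*48 + (2/7)*(-1)*0) + 53) = 1/((240 + 0) + 53) = 1/(240 + 53) = 1/293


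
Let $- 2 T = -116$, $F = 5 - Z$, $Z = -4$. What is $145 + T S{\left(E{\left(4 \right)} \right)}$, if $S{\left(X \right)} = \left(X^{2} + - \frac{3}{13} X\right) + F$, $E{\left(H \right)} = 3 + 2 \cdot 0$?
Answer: $\frac{14935}{13} \approx 1148.8$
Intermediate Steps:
$E{\left(H \right)} = 3$ ($E{\left(H \right)} = 3 + 0 = 3$)
$F = 9$ ($F = 5 - -4 = 5 + 4 = 9$)
$T = 58$ ($T = \left(- \frac{1}{2}\right) \left(-116\right) = 58$)
$S{\left(X \right)} = 9 + X^{2} - \frac{3 X}{13}$ ($S{\left(X \right)} = \left(X^{2} + - \frac{3}{13} X\right) + 9 = \left(X^{2} + \left(-3\right) \frac{1}{13} X\right) + 9 = \left(X^{2} - \frac{3 X}{13}\right) + 9 = 9 + X^{2} - \frac{3 X}{13}$)
$145 + T S{\left(E{\left(4 \right)} \right)} = 145 + 58 \left(9 + 3^{2} - \frac{9}{13}\right) = 145 + 58 \left(9 + 9 - \frac{9}{13}\right) = 145 + 58 \cdot \frac{225}{13} = 145 + \frac{13050}{13} = \frac{14935}{13}$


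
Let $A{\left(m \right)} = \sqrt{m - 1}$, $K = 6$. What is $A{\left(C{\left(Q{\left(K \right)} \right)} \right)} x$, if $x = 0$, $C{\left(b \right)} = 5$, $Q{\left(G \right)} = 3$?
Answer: $0$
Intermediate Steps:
$A{\left(m \right)} = \sqrt{-1 + m}$
$A{\left(C{\left(Q{\left(K \right)} \right)} \right)} x = \sqrt{-1 + 5} \cdot 0 = \sqrt{4} \cdot 0 = 2 \cdot 0 = 0$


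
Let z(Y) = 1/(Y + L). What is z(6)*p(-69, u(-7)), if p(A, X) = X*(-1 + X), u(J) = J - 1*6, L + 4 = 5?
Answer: 26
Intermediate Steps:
L = 1 (L = -4 + 5 = 1)
u(J) = -6 + J (u(J) = J - 6 = -6 + J)
z(Y) = 1/(1 + Y) (z(Y) = 1/(Y + 1) = 1/(1 + Y))
z(6)*p(-69, u(-7)) = ((-6 - 7)*(-1 + (-6 - 7)))/(1 + 6) = (-13*(-1 - 13))/7 = (-13*(-14))/7 = (1/7)*182 = 26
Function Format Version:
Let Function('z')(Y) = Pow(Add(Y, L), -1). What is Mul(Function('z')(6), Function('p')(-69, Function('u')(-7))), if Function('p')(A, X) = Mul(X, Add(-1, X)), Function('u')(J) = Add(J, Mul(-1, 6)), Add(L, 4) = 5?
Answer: 26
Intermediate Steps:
L = 1 (L = Add(-4, 5) = 1)
Function('u')(J) = Add(-6, J) (Function('u')(J) = Add(J, -6) = Add(-6, J))
Function('z')(Y) = Pow(Add(1, Y), -1) (Function('z')(Y) = Pow(Add(Y, 1), -1) = Pow(Add(1, Y), -1))
Mul(Function('z')(6), Function('p')(-69, Function('u')(-7))) = Mul(Pow(Add(1, 6), -1), Mul(Add(-6, -7), Add(-1, Add(-6, -7)))) = Mul(Pow(7, -1), Mul(-13, Add(-1, -13))) = Mul(Rational(1, 7), Mul(-13, -14)) = Mul(Rational(1, 7), 182) = 26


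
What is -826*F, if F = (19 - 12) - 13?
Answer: 4956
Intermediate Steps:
F = -6 (F = 7 - 13 = -6)
-826*F = -826*(-6) = 4956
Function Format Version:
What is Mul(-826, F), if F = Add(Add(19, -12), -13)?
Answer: 4956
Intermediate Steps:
F = -6 (F = Add(7, -13) = -6)
Mul(-826, F) = Mul(-826, -6) = 4956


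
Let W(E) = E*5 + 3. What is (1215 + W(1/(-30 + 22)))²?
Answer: 94848121/64 ≈ 1.4820e+6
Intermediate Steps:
W(E) = 3 + 5*E (W(E) = 5*E + 3 = 3 + 5*E)
(1215 + W(1/(-30 + 22)))² = (1215 + (3 + 5/(-30 + 22)))² = (1215 + (3 + 5/(-8)))² = (1215 + (3 + 5*(-⅛)))² = (1215 + (3 - 5/8))² = (1215 + 19/8)² = (9739/8)² = 94848121/64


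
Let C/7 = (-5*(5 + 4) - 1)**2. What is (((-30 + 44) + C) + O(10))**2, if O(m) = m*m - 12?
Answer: 222427396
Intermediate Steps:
O(m) = -12 + m**2 (O(m) = m**2 - 12 = -12 + m**2)
C = 14812 (C = 7*(-5*(5 + 4) - 1)**2 = 7*(-5*9 - 1)**2 = 7*(-45 - 1)**2 = 7*(-46)**2 = 7*2116 = 14812)
(((-30 + 44) + C) + O(10))**2 = (((-30 + 44) + 14812) + (-12 + 10**2))**2 = ((14 + 14812) + (-12 + 100))**2 = (14826 + 88)**2 = 14914**2 = 222427396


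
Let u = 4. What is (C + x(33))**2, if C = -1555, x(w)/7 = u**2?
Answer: 2082249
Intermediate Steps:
x(w) = 112 (x(w) = 7*4**2 = 7*16 = 112)
(C + x(33))**2 = (-1555 + 112)**2 = (-1443)**2 = 2082249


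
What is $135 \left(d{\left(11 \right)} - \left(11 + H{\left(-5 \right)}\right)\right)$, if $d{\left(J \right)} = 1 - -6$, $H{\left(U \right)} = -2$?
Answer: $-270$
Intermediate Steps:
$d{\left(J \right)} = 7$ ($d{\left(J \right)} = 1 + 6 = 7$)
$135 \left(d{\left(11 \right)} - \left(11 + H{\left(-5 \right)}\right)\right) = 135 \left(7 - 9\right) = 135 \left(-2\right) = -270$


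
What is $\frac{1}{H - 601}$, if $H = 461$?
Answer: $- \frac{1}{140} \approx -0.0071429$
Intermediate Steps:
$\frac{1}{H - 601} = \frac{1}{461 - 601} = \frac{1}{-140} = - \frac{1}{140}$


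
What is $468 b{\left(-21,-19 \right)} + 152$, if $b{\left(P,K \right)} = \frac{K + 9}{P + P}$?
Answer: $\frac{1844}{7} \approx 263.43$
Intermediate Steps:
$b{\left(P,K \right)} = \frac{9 + K}{2 P}$
$468 b{\left(-21,-19 \right)} + 152 = 468 \frac{9 - 19}{2 \left(-21\right)} + 152 = 468 \cdot \frac{1}{2} \left(- \frac{1}{21}\right) \left(-10\right) + 152 = 468 \cdot \frac{5}{21} + 152 = \frac{780}{7} + 152 = \frac{1844}{7}$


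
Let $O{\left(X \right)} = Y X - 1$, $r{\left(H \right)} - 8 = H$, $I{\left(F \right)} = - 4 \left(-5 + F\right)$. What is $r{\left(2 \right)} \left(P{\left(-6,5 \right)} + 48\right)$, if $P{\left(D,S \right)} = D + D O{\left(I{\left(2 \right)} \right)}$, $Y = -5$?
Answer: $4080$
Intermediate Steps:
$I{\left(F \right)} = 20 - 4 F$
$r{\left(H \right)} = 8 + H$
$O{\left(X \right)} = -1 - 5 X$ ($O{\left(X \right)} = - 5 X - 1 = -1 - 5 X$)
$P{\left(D,S \right)} = - 60 D$ ($P{\left(D,S \right)} = D + D \left(-1 - 5 \left(20 - 8\right)\right) = D + D \left(-1 - 60\right) = D + D \left(-61\right) = D - 61 D = - 60 D$)
$r{\left(2 \right)} \left(P{\left(-6,5 \right)} + 48\right) = \left(8 + 2\right) \left(\left(-60\right) \left(-6\right) + 48\right) = 10 \left(360 + 48\right) = 10 \cdot 408 = 4080$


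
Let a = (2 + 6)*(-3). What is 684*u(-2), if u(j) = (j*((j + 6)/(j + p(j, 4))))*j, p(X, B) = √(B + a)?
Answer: -912 - 912*I*√5 ≈ -912.0 - 2039.3*I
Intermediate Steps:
a = -24 (a = 8*(-3) = -24)
p(X, B) = √(-24 + B) (p(X, B) = √(B - 24) = √(-24 + B))
u(j) = j²*(6 + j)/(j + 2*I*√5) (u(j) = (j*((j + 6)/(j + √(-24 + 4))))*j = (j*((6 + j)/(j + √(-20))))*j = (j*((6 + j)/(j + 2*I*√5)))*j = (j*(6 + j)/(j + 2*I*√5))*j = j²*(6 + j)/(j + 2*I*√5))
684*u(-2) = 684*((-2)²*(6 - 2)/(-2 + 2*I*√5)) = 684*(4*4/(-2 + 2*I*√5)) = 684*(16/(-2 + 2*I*√5)) = 10944/(-2 + 2*I*√5)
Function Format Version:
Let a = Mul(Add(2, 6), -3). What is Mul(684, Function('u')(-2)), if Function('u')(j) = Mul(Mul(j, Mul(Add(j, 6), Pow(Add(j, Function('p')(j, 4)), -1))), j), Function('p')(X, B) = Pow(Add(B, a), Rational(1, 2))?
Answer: Add(-912, Mul(-912, I, Pow(5, Rational(1, 2)))) ≈ Add(-912.00, Mul(-2039.3, I))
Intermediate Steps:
a = -24 (a = Mul(8, -3) = -24)
Function('p')(X, B) = Pow(Add(-24, B), Rational(1, 2)) (Function('p')(X, B) = Pow(Add(B, -24), Rational(1, 2)) = Pow(Add(-24, B), Rational(1, 2)))
Function('u')(j) = Mul(Pow(j, 2), Pow(Add(j, Mul(2, I, Pow(5, Rational(1, 2)))), -1), Add(6, j)) (Function('u')(j) = Mul(Mul(j, Mul(Add(j, 6), Pow(Add(j, Pow(Add(-24, 4), Rational(1, 2))), -1))), j) = Mul(Mul(j, Mul(Add(6, j), Pow(Add(j, Pow(-20, Rational(1, 2))), -1))), j) = Mul(Mul(j, Mul(Add(6, j), Pow(Add(j, Mul(2, I, Pow(5, Rational(1, 2)))), -1))), j) = Mul(Mul(j, Mul(Pow(Add(j, Mul(2, I, Pow(5, Rational(1, 2)))), -1), Add(6, j))), j) = Mul(Mul(j, Pow(Add(j, Mul(2, I, Pow(5, Rational(1, 2)))), -1), Add(6, j)), j) = Mul(Pow(j, 2), Pow(Add(j, Mul(2, I, Pow(5, Rational(1, 2)))), -1), Add(6, j)))
Mul(684, Function('u')(-2)) = Mul(684, Mul(Pow(-2, 2), Pow(Add(-2, Mul(2, I, Pow(5, Rational(1, 2)))), -1), Add(6, -2))) = Mul(684, Mul(4, Pow(Add(-2, Mul(2, I, Pow(5, Rational(1, 2)))), -1), 4)) = Mul(684, Mul(16, Pow(Add(-2, Mul(2, I, Pow(5, Rational(1, 2)))), -1))) = Mul(10944, Pow(Add(-2, Mul(2, I, Pow(5, Rational(1, 2)))), -1))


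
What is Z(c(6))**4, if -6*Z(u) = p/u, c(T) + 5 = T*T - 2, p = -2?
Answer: 1/57289761 ≈ 1.7455e-8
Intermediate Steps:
c(T) = -7 + T**2 (c(T) = -5 + (T*T - 2) = -5 + (T**2 - 2) = -5 + (-2 + T**2) = -7 + T**2)
Z(u) = 1/(3*u) (Z(u) = -(-1)/(3*u) = 1/(3*u))
Z(c(6))**4 = (1/(3*(-7 + 6**2)))**4 = (1/(3*(-7 + 36)))**4 = ((1/3)/29)**4 = ((1/3)*(1/29))**4 = (1/87)**4 = 1/57289761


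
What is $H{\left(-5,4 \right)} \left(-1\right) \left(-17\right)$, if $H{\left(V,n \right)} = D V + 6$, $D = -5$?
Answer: $527$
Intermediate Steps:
$H{\left(V,n \right)} = 6 - 5 V$ ($H{\left(V,n \right)} = - 5 V + 6 = 6 - 5 V$)
$H{\left(-5,4 \right)} \left(-1\right) \left(-17\right) = \left(6 - -25\right) \left(-1\right) \left(-17\right) = \left(6 + 25\right) \left(-1\right) \left(-17\right) = 31 \left(-1\right) \left(-17\right) = \left(-31\right) \left(-17\right) = 527$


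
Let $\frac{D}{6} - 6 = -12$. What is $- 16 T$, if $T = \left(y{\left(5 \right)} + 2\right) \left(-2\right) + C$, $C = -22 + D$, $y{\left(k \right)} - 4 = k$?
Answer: $1280$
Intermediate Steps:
$D = -36$ ($D = 36 + 6 \left(-12\right) = 36 - 72 = -36$)
$y{\left(k \right)} = 4 + k$
$C = -58$ ($C = -22 - 36 = -58$)
$T = -80$ ($T = \left(\left(4 + 5\right) + 2\right) \left(-2\right) - 58 = \left(9 + 2\right) \left(-2\right) - 58 = 11 \left(-2\right) - 58 = -22 - 58 = -80$)
$- 16 T = \left(-16\right) \left(-80\right) = 1280$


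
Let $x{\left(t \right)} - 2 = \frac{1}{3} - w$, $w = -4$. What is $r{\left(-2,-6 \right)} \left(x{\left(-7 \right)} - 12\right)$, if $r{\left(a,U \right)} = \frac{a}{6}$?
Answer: $\frac{17}{9} \approx 1.8889$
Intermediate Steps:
$r{\left(a,U \right)} = \frac{a}{6}$ ($r{\left(a,U \right)} = a \frac{1}{6} = \frac{a}{6}$)
$x{\left(t \right)} = \frac{19}{3}$ ($x{\left(t \right)} = 2 + \left(\frac{1}{3} - -4\right) = 2 + \left(\frac{1}{3} + 4\right) = 2 + \frac{13}{3} = \frac{19}{3}$)
$r{\left(-2,-6 \right)} \left(x{\left(-7 \right)} - 12\right) = \frac{1}{6} \left(-2\right) \left(\frac{19}{3} - 12\right) = \left(- \frac{1}{3}\right) \left(- \frac{17}{3}\right) = \frac{17}{9}$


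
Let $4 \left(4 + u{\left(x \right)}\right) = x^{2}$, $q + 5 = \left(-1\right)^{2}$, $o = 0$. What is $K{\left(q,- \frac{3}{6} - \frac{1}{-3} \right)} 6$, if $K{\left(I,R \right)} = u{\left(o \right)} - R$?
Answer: $-23$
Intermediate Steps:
$q = -4$ ($q = -5 + \left(-1\right)^{2} = -5 + 1 = -4$)
$u{\left(x \right)} = -4 + \frac{x^{2}}{4}$
$K{\left(I,R \right)} = -4 - R$ ($K{\left(I,R \right)} = \left(-4 + \frac{0^{2}}{4}\right) - R = \left(-4 + \frac{1}{4} \cdot 0\right) - R = \left(-4 + 0\right) - R = -4 - R$)
$K{\left(q,- \frac{3}{6} - \frac{1}{-3} \right)} 6 = \left(-4 - \left(- \frac{3}{6} - \frac{1}{-3}\right)\right) 6 = \left(-4 - \left(\left(-3\right) \frac{1}{6} - - \frac{1}{3}\right)\right) 6 = \left(-4 - \left(- \frac{1}{2} + \frac{1}{3}\right)\right) 6 = \left(-4 - - \frac{1}{6}\right) 6 = \left(-4 + \frac{1}{6}\right) 6 = \left(- \frac{23}{6}\right) 6 = -23$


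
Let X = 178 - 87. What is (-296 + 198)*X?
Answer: -8918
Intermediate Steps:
X = 91
(-296 + 198)*X = (-296 + 198)*91 = -98*91 = -8918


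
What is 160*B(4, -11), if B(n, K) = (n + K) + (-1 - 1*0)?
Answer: -1280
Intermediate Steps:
B(n, K) = -1 + K + n (B(n, K) = (K + n) + (-1 + 0) = (K + n) - 1 = -1 + K + n)
160*B(4, -11) = 160*(-1 - 11 + 4) = 160*(-8) = -1280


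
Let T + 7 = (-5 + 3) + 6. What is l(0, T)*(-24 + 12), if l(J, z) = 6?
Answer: -72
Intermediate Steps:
T = -3 (T = -7 + ((-5 + 3) + 6) = -7 + (-2 + 6) = -7 + 4 = -3)
l(0, T)*(-24 + 12) = 6*(-24 + 12) = 6*(-12) = -72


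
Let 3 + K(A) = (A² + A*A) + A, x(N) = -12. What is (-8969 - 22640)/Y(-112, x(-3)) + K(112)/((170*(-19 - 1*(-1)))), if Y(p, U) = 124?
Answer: -2080166/7905 ≈ -263.15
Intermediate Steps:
K(A) = -3 + A + 2*A² (K(A) = -3 + ((A² + A*A) + A) = -3 + ((A² + A²) + A) = -3 + (2*A² + A) = -3 + (A + 2*A²) = -3 + A + 2*A²)
(-8969 - 22640)/Y(-112, x(-3)) + K(112)/((170*(-19 - 1*(-1)))) = (-8969 - 22640)/124 + (-3 + 112 + 2*112²)/((170*(-19 - 1*(-1)))) = -31609*1/124 + (-3 + 112 + 2*12544)/((170*(-19 + 1))) = -31609/124 + (-3 + 112 + 25088)/((170*(-18))) = -31609/124 + 25197/(-3060) = -31609/124 + 25197*(-1/3060) = -31609/124 - 8399/1020 = -2080166/7905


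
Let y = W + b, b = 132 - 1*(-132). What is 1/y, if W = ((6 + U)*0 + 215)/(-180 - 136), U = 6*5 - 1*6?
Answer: 316/83209 ≈ 0.0037977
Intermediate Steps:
U = 24 (U = 30 - 6 = 24)
b = 264 (b = 132 + 132 = 264)
W = -215/316 (W = ((6 + 24)*0 + 215)/(-180 - 136) = (30*0 + 215)/(-316) = (0 + 215)*(-1/316) = 215*(-1/316) = -215/316 ≈ -0.68038)
y = 83209/316 (y = -215/316 + 264 = 83209/316 ≈ 263.32)
1/y = 1/(83209/316) = 316/83209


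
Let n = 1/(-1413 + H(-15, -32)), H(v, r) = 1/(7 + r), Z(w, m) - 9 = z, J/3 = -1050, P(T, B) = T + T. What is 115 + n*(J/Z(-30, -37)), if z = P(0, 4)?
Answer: 2035620/17663 ≈ 115.25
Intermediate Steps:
P(T, B) = 2*T
z = 0 (z = 2*0 = 0)
J = -3150 (J = 3*(-1050) = -3150)
Z(w, m) = 9 (Z(w, m) = 9 + 0 = 9)
n = -25/35326 (n = 1/(-1413 + 1/(7 - 32)) = 1/(-1413 + 1/(-25)) = 1/(-1413 - 1/25) = 1/(-35326/25) = -25/35326 ≈ -0.00070769)
115 + n*(J/Z(-30, -37)) = 115 - (-39375)/(17663*9) = 115 - 25/35326*(-350) = 115 + 4375/17663 = 2035620/17663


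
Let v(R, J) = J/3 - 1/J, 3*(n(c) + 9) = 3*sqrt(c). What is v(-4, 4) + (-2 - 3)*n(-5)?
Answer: 553/12 - 5*I*sqrt(5) ≈ 46.083 - 11.18*I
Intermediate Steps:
n(c) = -9 + sqrt(c) (n(c) = -9 + (3*sqrt(c))/3 = -9 + sqrt(c))
v(R, J) = -1/J + J/3 (v(R, J) = J*(1/3) - 1/J = J/3 - 1/J = -1/J + J/3)
v(-4, 4) + (-2 - 3)*n(-5) = (-1/4 + (1/3)*4) + (-2 - 3)*(-9 + sqrt(-5)) = (-1*1/4 + 4/3) - 5*(-9 + I*sqrt(5)) = (-1/4 + 4/3) + (45 - 5*I*sqrt(5)) = 13/12 + (45 - 5*I*sqrt(5)) = 553/12 - 5*I*sqrt(5)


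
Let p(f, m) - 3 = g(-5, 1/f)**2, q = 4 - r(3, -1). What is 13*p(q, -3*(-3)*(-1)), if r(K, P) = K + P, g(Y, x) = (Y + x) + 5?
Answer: 169/4 ≈ 42.250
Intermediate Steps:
g(Y, x) = 5 + Y + x
q = 2 (q = 4 - (3 - 1) = 4 - 1*2 = 4 - 2 = 2)
p(f, m) = 3 + f**(-2) (p(f, m) = 3 + (5 - 5 + 1/f)**2 = 3 + (1/f)**2 = 3 + f**(-2))
13*p(q, -3*(-3)*(-1)) = 13*(3 + 2**(-2)) = 13*(3 + 1/4) = 13*(13/4) = 169/4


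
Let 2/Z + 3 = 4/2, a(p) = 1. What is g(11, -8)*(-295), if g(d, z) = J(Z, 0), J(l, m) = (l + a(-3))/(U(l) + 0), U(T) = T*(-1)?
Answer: 295/2 ≈ 147.50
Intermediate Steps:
U(T) = -T
Z = -2 (Z = 2/(-3 + 4/2) = 2/(-3 + 4*(1/2)) = 2/(-3 + 2) = 2/(-1) = 2*(-1) = -2)
J(l, m) = -(1 + l)/l (J(l, m) = (l + 1)/(-l + 0) = (1 + l)/((-l)) = (1 + l)*(-1/l) = -(1 + l)/l)
g(d, z) = -1/2 (g(d, z) = (-1 - 1*(-2))/(-2) = -(-1 + 2)/2 = -1/2*1 = -1/2)
g(11, -8)*(-295) = -1/2*(-295) = 295/2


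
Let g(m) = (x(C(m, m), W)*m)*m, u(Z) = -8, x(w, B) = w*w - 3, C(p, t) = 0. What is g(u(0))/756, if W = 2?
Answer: -16/63 ≈ -0.25397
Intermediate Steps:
x(w, B) = -3 + w**2 (x(w, B) = w**2 - 3 = -3 + w**2)
g(m) = -3*m**2 (g(m) = ((-3 + 0**2)*m)*m = ((-3 + 0)*m)*m = (-3*m)*m = -3*m**2)
g(u(0))/756 = -3*(-8)**2/756 = -3*64*(1/756) = -192*1/756 = -16/63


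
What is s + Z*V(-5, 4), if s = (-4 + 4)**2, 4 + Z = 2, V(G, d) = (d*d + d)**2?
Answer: -800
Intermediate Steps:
V(G, d) = (d + d**2)**2 (V(G, d) = (d**2 + d)**2 = (d + d**2)**2)
Z = -2 (Z = -4 + 2 = -2)
s = 0 (s = 0**2 = 0)
s + Z*V(-5, 4) = 0 - 2*4**2*(1 + 4)**2 = 0 - 32*5**2 = 0 - 32*25 = 0 - 2*400 = 0 - 800 = -800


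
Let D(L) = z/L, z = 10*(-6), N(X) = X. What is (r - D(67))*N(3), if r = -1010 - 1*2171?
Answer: -639201/67 ≈ -9540.3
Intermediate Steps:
r = -3181 (r = -1010 - 2171 = -3181)
z = -60
D(L) = -60/L
(r - D(67))*N(3) = (-3181 - (-60)/67)*3 = (-3181 - 1*(-60/67))*3 = (-3181 + 60/67)*3 = -213067/67*3 = -639201/67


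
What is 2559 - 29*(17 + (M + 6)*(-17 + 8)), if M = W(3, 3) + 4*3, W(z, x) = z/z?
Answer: 7025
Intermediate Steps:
W(z, x) = 1
M = 13 (M = 1 + 4*3 = 1 + 12 = 13)
2559 - 29*(17 + (M + 6)*(-17 + 8)) = 2559 - 29*(17 + (13 + 6)*(-17 + 8)) = 2559 - 29*(17 + 19*(-9)) = 2559 - 29*(17 - 171) = 2559 - 29*(-154) = 2559 + 4466 = 7025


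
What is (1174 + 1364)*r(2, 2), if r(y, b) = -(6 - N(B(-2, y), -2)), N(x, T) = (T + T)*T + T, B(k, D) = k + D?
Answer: 0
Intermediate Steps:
B(k, D) = D + k
N(x, T) = T + 2*T² (N(x, T) = (2*T)*T + T = 2*T² + T = T + 2*T²)
r(y, b) = 0 (r(y, b) = -(6 - (-2)*(1 + 2*(-2))) = -(6 - (-2)*(1 - 4)) = -(6 - (-2)*(-3)) = -(6 - 1*6) = -(6 - 6) = -1*0 = 0)
(1174 + 1364)*r(2, 2) = (1174 + 1364)*0 = 2538*0 = 0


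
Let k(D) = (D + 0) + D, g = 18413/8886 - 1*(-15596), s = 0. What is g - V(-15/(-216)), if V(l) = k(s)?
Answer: 138604469/8886 ≈ 15598.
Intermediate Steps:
g = 138604469/8886 (g = 18413*(1/8886) + 15596 = 18413/8886 + 15596 = 138604469/8886 ≈ 15598.)
k(D) = 2*D (k(D) = D + D = 2*D)
V(l) = 0 (V(l) = 2*0 = 0)
g - V(-15/(-216)) = 138604469/8886 - 1*0 = 138604469/8886 + 0 = 138604469/8886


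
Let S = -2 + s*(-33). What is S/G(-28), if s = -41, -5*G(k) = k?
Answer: 965/4 ≈ 241.25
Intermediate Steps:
G(k) = -k/5
S = 1351 (S = -2 - 41*(-33) = -2 + 1353 = 1351)
S/G(-28) = 1351/((-1/5*(-28))) = 1351/(28/5) = 1351*(5/28) = 965/4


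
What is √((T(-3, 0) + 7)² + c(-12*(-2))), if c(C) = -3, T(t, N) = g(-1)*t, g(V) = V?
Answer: √97 ≈ 9.8489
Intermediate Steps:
T(t, N) = -t
√((T(-3, 0) + 7)² + c(-12*(-2))) = √((-1*(-3) + 7)² - 3) = √((3 + 7)² - 3) = √(10² - 3) = √(100 - 3) = √97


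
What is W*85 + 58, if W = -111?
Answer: -9377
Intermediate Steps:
W*85 + 58 = -111*85 + 58 = -9435 + 58 = -9377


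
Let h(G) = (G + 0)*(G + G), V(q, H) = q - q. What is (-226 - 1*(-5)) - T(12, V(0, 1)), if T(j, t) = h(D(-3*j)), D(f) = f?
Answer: -2813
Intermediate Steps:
V(q, H) = 0
h(G) = 2*G**2 (h(G) = G*(2*G) = 2*G**2)
T(j, t) = 18*j**2 (T(j, t) = 2*(-3*j)**2 = 2*(9*j**2) = 18*j**2)
(-226 - 1*(-5)) - T(12, V(0, 1)) = (-226 - 1*(-5)) - 18*12**2 = (-226 + 5) - 18*144 = -221 - 1*2592 = -221 - 2592 = -2813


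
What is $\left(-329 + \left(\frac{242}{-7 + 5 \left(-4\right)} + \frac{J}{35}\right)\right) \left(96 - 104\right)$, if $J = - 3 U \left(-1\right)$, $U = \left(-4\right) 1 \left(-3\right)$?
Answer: $\frac{2547224}{945} \approx 2695.5$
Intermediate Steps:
$U = 12$ ($U = \left(-4\right) \left(-3\right) = 12$)
$J = 36$ ($J = \left(-3\right) 12 \left(-1\right) = \left(-36\right) \left(-1\right) = 36$)
$\left(-329 + \left(\frac{242}{-7 + 5 \left(-4\right)} + \frac{J}{35}\right)\right) \left(96 - 104\right) = \left(-329 + \left(\frac{242}{-7 + 5 \left(-4\right)} + \frac{36}{35}\right)\right) \left(96 - 104\right) = \left(-329 + \left(\frac{242}{-7 - 20} + 36 \cdot \frac{1}{35}\right)\right) \left(-8\right) = \left(-329 + \left(\frac{242}{-27} + \frac{36}{35}\right)\right) \left(-8\right) = \left(-329 + \left(242 \left(- \frac{1}{27}\right) + \frac{36}{35}\right)\right) \left(-8\right) = \left(-329 + \left(- \frac{242}{27} + \frac{36}{35}\right)\right) \left(-8\right) = \left(-329 - \frac{7498}{945}\right) \left(-8\right) = \left(- \frac{318403}{945}\right) \left(-8\right) = \frac{2547224}{945}$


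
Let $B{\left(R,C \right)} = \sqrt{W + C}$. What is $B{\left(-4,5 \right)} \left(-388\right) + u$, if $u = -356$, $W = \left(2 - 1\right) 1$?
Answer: $-356 - 388 \sqrt{6} \approx -1306.4$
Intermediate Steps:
$W = 1$ ($W = 1 \cdot 1 = 1$)
$B{\left(R,C \right)} = \sqrt{1 + C}$
$B{\left(-4,5 \right)} \left(-388\right) + u = \sqrt{1 + 5} \left(-388\right) - 356 = \sqrt{6} \left(-388\right) - 356 = - 388 \sqrt{6} - 356 = -356 - 388 \sqrt{6}$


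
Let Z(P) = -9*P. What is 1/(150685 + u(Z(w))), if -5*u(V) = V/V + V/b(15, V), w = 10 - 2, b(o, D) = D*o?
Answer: 75/11301359 ≈ 6.6364e-6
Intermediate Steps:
w = 8
u(V) = -16/75 (u(V) = -(V/V + V/((V*15)))/5 = -(1 + V/((15*V)))/5 = -(1 + V*(1/(15*V)))/5 = -(1 + 1/15)/5 = -⅕*16/15 = -16/75)
1/(150685 + u(Z(w))) = 1/(150685 - 16/75) = 1/(11301359/75) = 75/11301359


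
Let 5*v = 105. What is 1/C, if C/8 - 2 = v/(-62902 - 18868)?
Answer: 40885/654076 ≈ 0.062508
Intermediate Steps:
v = 21 (v = (⅕)*105 = 21)
C = 654076/40885 (C = 16 + 8*(21/(-62902 - 18868)) = 16 + 8*(21/(-81770)) = 16 + 8*(-1/81770*21) = 16 + 8*(-21/81770) = 16 - 84/40885 = 654076/40885 ≈ 15.998)
1/C = 1/(654076/40885) = 40885/654076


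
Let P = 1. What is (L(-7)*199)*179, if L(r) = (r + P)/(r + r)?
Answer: 106863/7 ≈ 15266.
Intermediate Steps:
L(r) = (1 + r)/(2*r) (L(r) = (r + 1)/(r + r) = (1 + r)/((2*r)) = (1 + r)*(1/(2*r)) = (1 + r)/(2*r))
(L(-7)*199)*179 = (((½)*(1 - 7)/(-7))*199)*179 = (((½)*(-⅐)*(-6))*199)*179 = ((3/7)*199)*179 = (597/7)*179 = 106863/7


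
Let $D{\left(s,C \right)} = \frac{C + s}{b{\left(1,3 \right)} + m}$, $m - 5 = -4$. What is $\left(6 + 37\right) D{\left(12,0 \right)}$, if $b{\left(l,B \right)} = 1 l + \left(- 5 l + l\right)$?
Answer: $-258$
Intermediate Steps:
$m = 1$ ($m = 5 - 4 = 1$)
$b{\left(l,B \right)} = - 3 l$ ($b{\left(l,B \right)} = l - 4 l = - 3 l$)
$D{\left(s,C \right)} = - \frac{C}{2} - \frac{s}{2}$ ($D{\left(s,C \right)} = \frac{C + s}{\left(-3\right) 1 + 1} = \frac{C + s}{-3 + 1} = \frac{C + s}{-2} = \left(C + s\right) \left(- \frac{1}{2}\right) = - \frac{C}{2} - \frac{s}{2}$)
$\left(6 + 37\right) D{\left(12,0 \right)} = \left(6 + 37\right) \left(\left(- \frac{1}{2}\right) 0 - 6\right) = 43 \left(0 - 6\right) = 43 \left(-6\right) = -258$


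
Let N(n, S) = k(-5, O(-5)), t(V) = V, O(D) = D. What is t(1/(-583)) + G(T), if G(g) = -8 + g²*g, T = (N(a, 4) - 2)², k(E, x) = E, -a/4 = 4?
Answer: 68584702/583 ≈ 1.1764e+5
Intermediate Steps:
a = -16 (a = -4*4 = -16)
N(n, S) = -5
T = 49 (T = (-5 - 2)² = (-7)² = 49)
G(g) = -8 + g³
t(1/(-583)) + G(T) = 1/(-583) + (-8 + 49³) = -1/583 + (-8 + 117649) = -1/583 + 117641 = 68584702/583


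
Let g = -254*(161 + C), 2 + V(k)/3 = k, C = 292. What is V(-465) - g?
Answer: 113661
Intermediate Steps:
V(k) = -6 + 3*k
g = -115062 (g = -254*(161 + 292) = -254*453 = -115062)
V(-465) - g = (-6 + 3*(-465)) - 1*(-115062) = (-6 - 1395) + 115062 = -1401 + 115062 = 113661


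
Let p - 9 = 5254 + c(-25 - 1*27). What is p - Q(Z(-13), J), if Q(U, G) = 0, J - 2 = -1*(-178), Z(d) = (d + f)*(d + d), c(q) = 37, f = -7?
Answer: 5300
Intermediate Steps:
Z(d) = 2*d*(-7 + d) (Z(d) = (d - 7)*(d + d) = (-7 + d)*(2*d) = 2*d*(-7 + d))
J = 180 (J = 2 - 1*(-178) = 2 + 178 = 180)
p = 5300 (p = 9 + (5254 + 37) = 9 + 5291 = 5300)
p - Q(Z(-13), J) = 5300 - 1*0 = 5300 + 0 = 5300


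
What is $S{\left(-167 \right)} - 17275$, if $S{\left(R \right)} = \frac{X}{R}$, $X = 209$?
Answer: $- \frac{2885134}{167} \approx -17276.0$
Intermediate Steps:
$S{\left(R \right)} = \frac{209}{R}$
$S{\left(-167 \right)} - 17275 = \frac{209}{-167} - 17275 = 209 \left(- \frac{1}{167}\right) - 17275 = - \frac{209}{167} - 17275 = - \frac{2885134}{167}$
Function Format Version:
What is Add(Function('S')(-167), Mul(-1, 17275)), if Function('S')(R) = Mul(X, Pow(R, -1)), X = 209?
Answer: Rational(-2885134, 167) ≈ -17276.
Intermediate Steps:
Function('S')(R) = Mul(209, Pow(R, -1))
Add(Function('S')(-167), Mul(-1, 17275)) = Add(Mul(209, Pow(-167, -1)), Mul(-1, 17275)) = Add(Mul(209, Rational(-1, 167)), -17275) = Add(Rational(-209, 167), -17275) = Rational(-2885134, 167)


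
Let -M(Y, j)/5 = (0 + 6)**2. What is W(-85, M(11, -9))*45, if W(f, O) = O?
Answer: -8100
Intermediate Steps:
M(Y, j) = -180 (M(Y, j) = -5*(0 + 6)**2 = -5*6**2 = -5*36 = -180)
W(-85, M(11, -9))*45 = -180*45 = -8100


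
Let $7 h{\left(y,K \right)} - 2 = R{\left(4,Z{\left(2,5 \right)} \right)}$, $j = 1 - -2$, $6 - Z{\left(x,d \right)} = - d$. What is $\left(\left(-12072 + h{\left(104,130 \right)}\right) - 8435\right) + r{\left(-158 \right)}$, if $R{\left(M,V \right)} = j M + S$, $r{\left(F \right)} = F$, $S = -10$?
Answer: $- \frac{144651}{7} \approx -20664.0$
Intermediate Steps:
$Z{\left(x,d \right)} = 6 + d$ ($Z{\left(x,d \right)} = 6 - - d = 6 + d$)
$j = 3$ ($j = 1 + 2 = 3$)
$R{\left(M,V \right)} = -10 + 3 M$ ($R{\left(M,V \right)} = 3 M - 10 = -10 + 3 M$)
$h{\left(y,K \right)} = \frac{4}{7}$ ($h{\left(y,K \right)} = \frac{2}{7} + \frac{-10 + 3 \cdot 4}{7} = \frac{2}{7} + \frac{-10 + 12}{7} = \frac{2}{7} + \frac{1}{7} \cdot 2 = \frac{2}{7} + \frac{2}{7} = \frac{4}{7}$)
$\left(\left(-12072 + h{\left(104,130 \right)}\right) - 8435\right) + r{\left(-158 \right)} = \left(\left(-12072 + \frac{4}{7}\right) - 8435\right) - 158 = \left(- \frac{84500}{7} - 8435\right) - 158 = - \frac{143545}{7} - 158 = - \frac{144651}{7}$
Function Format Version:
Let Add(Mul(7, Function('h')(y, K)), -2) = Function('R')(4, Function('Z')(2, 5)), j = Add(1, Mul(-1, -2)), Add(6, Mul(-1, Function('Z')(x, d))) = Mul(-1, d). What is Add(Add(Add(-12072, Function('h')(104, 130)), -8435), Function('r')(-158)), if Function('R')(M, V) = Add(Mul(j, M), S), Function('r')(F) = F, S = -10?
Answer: Rational(-144651, 7) ≈ -20664.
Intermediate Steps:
Function('Z')(x, d) = Add(6, d) (Function('Z')(x, d) = Add(6, Mul(-1, Mul(-1, d))) = Add(6, d))
j = 3 (j = Add(1, 2) = 3)
Function('R')(M, V) = Add(-10, Mul(3, M)) (Function('R')(M, V) = Add(Mul(3, M), -10) = Add(-10, Mul(3, M)))
Function('h')(y, K) = Rational(4, 7) (Function('h')(y, K) = Add(Rational(2, 7), Mul(Rational(1, 7), Add(-10, Mul(3, 4)))) = Add(Rational(2, 7), Mul(Rational(1, 7), Add(-10, 12))) = Add(Rational(2, 7), Mul(Rational(1, 7), 2)) = Add(Rational(2, 7), Rational(2, 7)) = Rational(4, 7))
Add(Add(Add(-12072, Function('h')(104, 130)), -8435), Function('r')(-158)) = Add(Add(Add(-12072, Rational(4, 7)), -8435), -158) = Add(Add(Rational(-84500, 7), -8435), -158) = Add(Rational(-143545, 7), -158) = Rational(-144651, 7)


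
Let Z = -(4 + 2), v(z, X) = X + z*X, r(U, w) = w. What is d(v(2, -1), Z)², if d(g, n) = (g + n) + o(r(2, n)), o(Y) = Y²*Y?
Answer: 50625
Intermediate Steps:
o(Y) = Y³
v(z, X) = X + X*z
Z = -6 (Z = -1*6 = -6)
d(g, n) = g + n + n³ (d(g, n) = (g + n) + n³ = g + n + n³)
d(v(2, -1), Z)² = (-(1 + 2) - 6 + (-6)³)² = (-1*3 - 6 - 216)² = (-3 - 6 - 216)² = (-225)² = 50625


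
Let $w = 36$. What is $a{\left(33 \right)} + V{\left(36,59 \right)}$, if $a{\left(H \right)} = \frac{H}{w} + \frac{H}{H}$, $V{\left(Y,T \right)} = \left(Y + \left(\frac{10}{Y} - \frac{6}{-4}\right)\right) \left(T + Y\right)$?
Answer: $\frac{129269}{36} \approx 3590.8$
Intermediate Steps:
$V{\left(Y,T \right)} = \left(T + Y\right) \left(\frac{3}{2} + Y + \frac{10}{Y}\right)$ ($V{\left(Y,T \right)} = \left(Y + \left(\frac{10}{Y} - - \frac{3}{2}\right)\right) \left(T + Y\right) = \left(Y + \left(\frac{10}{Y} + \frac{3}{2}\right)\right) \left(T + Y\right) = \left(Y + \left(\frac{3}{2} + \frac{10}{Y}\right)\right) \left(T + Y\right) = \left(\frac{3}{2} + Y + \frac{10}{Y}\right) \left(T + Y\right) = \left(T + Y\right) \left(\frac{3}{2} + Y + \frac{10}{Y}\right)$)
$a{\left(H \right)} = 1 + \frac{H}{36}$ ($a{\left(H \right)} = \frac{H}{36} + \frac{H}{H} = H \frac{1}{36} + 1 = \frac{H}{36} + 1 = 1 + \frac{H}{36}$)
$a{\left(33 \right)} + V{\left(36,59 \right)} = \left(1 + \frac{1}{36} \cdot 33\right) + \left(10 + 36^{2} + \frac{3}{2} \cdot 59 + \frac{3}{2} \cdot 36 + 59 \cdot 36 + 10 \cdot 59 \cdot \frac{1}{36}\right) = \left(1 + \frac{11}{12}\right) + \left(10 + 1296 + \frac{177}{2} + 54 + 2124 + 10 \cdot 59 \cdot \frac{1}{36}\right) = \frac{23}{12} + \left(10 + 1296 + \frac{177}{2} + 54 + 2124 + \frac{295}{18}\right) = \frac{23}{12} + \frac{32300}{9} = \frac{129269}{36}$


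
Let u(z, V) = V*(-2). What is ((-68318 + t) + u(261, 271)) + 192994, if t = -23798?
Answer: 100336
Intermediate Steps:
u(z, V) = -2*V
((-68318 + t) + u(261, 271)) + 192994 = ((-68318 - 23798) - 2*271) + 192994 = (-92116 - 542) + 192994 = -92658 + 192994 = 100336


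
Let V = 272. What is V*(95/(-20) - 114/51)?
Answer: -1900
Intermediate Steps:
V*(95/(-20) - 114/51) = 272*(95/(-20) - 114/51) = 272*(95*(-1/20) - 114*1/51) = 272*(-19/4 - 38/17) = 272*(-475/68) = -1900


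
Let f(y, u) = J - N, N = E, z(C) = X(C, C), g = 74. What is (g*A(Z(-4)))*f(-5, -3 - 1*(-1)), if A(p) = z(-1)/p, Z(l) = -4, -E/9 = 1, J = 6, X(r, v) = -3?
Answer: 1665/2 ≈ 832.50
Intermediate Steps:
z(C) = -3
E = -9 (E = -9*1 = -9)
N = -9
f(y, u) = 15 (f(y, u) = 6 - 1*(-9) = 6 + 9 = 15)
A(p) = -3/p
(g*A(Z(-4)))*f(-5, -3 - 1*(-1)) = (74*(-3/(-4)))*15 = (74*(-3*(-1/4)))*15 = (74*(3/4))*15 = (111/2)*15 = 1665/2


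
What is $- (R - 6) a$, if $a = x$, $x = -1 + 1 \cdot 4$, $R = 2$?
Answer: $12$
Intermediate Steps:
$x = 3$ ($x = -1 + 4 = 3$)
$a = 3$
$- (R - 6) a = - (2 - 6) 3 = \left(-1\right) \left(-4\right) 3 = 4 \cdot 3 = 12$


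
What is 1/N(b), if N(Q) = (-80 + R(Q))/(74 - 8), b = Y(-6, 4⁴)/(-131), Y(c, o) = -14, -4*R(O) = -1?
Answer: -24/29 ≈ -0.82759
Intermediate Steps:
R(O) = ¼ (R(O) = -¼*(-1) = ¼)
b = 14/131 (b = -14/(-131) = -14*(-1/131) = 14/131 ≈ 0.10687)
N(Q) = -29/24 (N(Q) = (-80 + ¼)/(74 - 8) = -319/4/66 = -319/4*1/66 = -29/24)
1/N(b) = 1/(-29/24) = -24/29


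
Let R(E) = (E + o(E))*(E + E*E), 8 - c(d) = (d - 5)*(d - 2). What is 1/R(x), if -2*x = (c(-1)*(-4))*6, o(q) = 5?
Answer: -1/1642200 ≈ -6.0894e-7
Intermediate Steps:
c(d) = 8 - (-5 + d)*(-2 + d) (c(d) = 8 - (d - 5)*(d - 2) = 8 - (-5 + d)*(-2 + d))
x = -120 (x = -(-2 - 1*(-1)² + 7*(-1))*(-4)*6/2 = -(-2 - 1*1 - 7)*(-4)*6/2 = -(-2 - 1 - 7)*(-4)*6/2 = -(-10*(-4))*6/2 = -20*6 = -½*240 = -120)
R(E) = (5 + E)*(E + E²) (R(E) = (E + 5)*(E + E*E) = (5 + E)*(E + E²))
1/R(x) = 1/(-120*(5 + (-120)² + 6*(-120))) = 1/(-120*(5 + 14400 - 720)) = 1/(-120*13685) = 1/(-1642200) = -1/1642200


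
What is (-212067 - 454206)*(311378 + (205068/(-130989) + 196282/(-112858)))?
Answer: -511153637616854025327/2463859427 ≈ -2.0746e+11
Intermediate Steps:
(-212067 - 454206)*(311378 + (205068/(-130989) + 196282/(-112858))) = -666273*(311378 + (205068*(-1/130989) + 196282*(-1/112858))) = -666273*(311378 + (-68356/43663 - 98141/56429)) = -666273*(311378 - 8142391207/2463859427) = -666273*767183478269199/2463859427 = -511153637616854025327/2463859427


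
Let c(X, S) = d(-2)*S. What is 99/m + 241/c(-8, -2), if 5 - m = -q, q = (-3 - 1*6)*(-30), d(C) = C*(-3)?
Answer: -5917/300 ≈ -19.723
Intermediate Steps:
d(C) = -3*C
c(X, S) = 6*S (c(X, S) = (-3*(-2))*S = 6*S)
q = 270 (q = (-3 - 6)*(-30) = -9*(-30) = 270)
m = 275 (m = 5 - (-1)*270 = 5 - 1*(-270) = 5 + 270 = 275)
99/m + 241/c(-8, -2) = 99/275 + 241/((6*(-2))) = 99*(1/275) + 241/(-12) = 9/25 + 241*(-1/12) = 9/25 - 241/12 = -5917/300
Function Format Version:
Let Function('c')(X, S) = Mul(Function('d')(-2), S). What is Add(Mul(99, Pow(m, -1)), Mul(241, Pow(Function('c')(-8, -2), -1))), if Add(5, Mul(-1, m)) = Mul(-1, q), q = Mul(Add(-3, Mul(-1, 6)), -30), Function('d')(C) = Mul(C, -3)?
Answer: Rational(-5917, 300) ≈ -19.723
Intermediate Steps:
Function('d')(C) = Mul(-3, C)
Function('c')(X, S) = Mul(6, S) (Function('c')(X, S) = Mul(Mul(-3, -2), S) = Mul(6, S))
q = 270 (q = Mul(Add(-3, -6), -30) = Mul(-9, -30) = 270)
m = 275 (m = Add(5, Mul(-1, Mul(-1, 270))) = Add(5, Mul(-1, -270)) = Add(5, 270) = 275)
Add(Mul(99, Pow(m, -1)), Mul(241, Pow(Function('c')(-8, -2), -1))) = Add(Mul(99, Pow(275, -1)), Mul(241, Pow(Mul(6, -2), -1))) = Add(Mul(99, Rational(1, 275)), Mul(241, Pow(-12, -1))) = Add(Rational(9, 25), Mul(241, Rational(-1, 12))) = Add(Rational(9, 25), Rational(-241, 12)) = Rational(-5917, 300)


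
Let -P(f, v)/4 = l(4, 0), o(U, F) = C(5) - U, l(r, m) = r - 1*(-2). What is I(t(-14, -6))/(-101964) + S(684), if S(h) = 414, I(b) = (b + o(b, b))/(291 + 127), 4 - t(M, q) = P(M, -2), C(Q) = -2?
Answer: 8822537065/21310476 ≈ 414.00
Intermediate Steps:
l(r, m) = 2 + r (l(r, m) = r + 2 = 2 + r)
o(U, F) = -2 - U
P(f, v) = -24 (P(f, v) = -4*(2 + 4) = -4*6 = -24)
t(M, q) = 28 (t(M, q) = 4 - 1*(-24) = 4 + 24 = 28)
I(b) = -1/209 (I(b) = (b + (-2 - b))/(291 + 127) = -2/418 = -2*1/418 = -1/209)
I(t(-14, -6))/(-101964) + S(684) = -1/209/(-101964) + 414 = -1/209*(-1/101964) + 414 = 1/21310476 + 414 = 8822537065/21310476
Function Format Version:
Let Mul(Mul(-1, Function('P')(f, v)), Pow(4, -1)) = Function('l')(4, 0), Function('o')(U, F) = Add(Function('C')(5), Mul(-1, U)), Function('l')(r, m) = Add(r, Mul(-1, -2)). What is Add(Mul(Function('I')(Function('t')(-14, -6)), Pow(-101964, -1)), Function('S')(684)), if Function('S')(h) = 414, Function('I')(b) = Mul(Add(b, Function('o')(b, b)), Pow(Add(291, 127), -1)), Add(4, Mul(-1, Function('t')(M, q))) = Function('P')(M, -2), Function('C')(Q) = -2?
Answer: Rational(8822537065, 21310476) ≈ 414.00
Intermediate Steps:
Function('l')(r, m) = Add(2, r) (Function('l')(r, m) = Add(r, 2) = Add(2, r))
Function('o')(U, F) = Add(-2, Mul(-1, U))
Function('P')(f, v) = -24 (Function('P')(f, v) = Mul(-4, Add(2, 4)) = Mul(-4, 6) = -24)
Function('t')(M, q) = 28 (Function('t')(M, q) = Add(4, Mul(-1, -24)) = Add(4, 24) = 28)
Function('I')(b) = Rational(-1, 209) (Function('I')(b) = Mul(Add(b, Add(-2, Mul(-1, b))), Pow(Add(291, 127), -1)) = Mul(-2, Pow(418, -1)) = Mul(-2, Rational(1, 418)) = Rational(-1, 209))
Add(Mul(Function('I')(Function('t')(-14, -6)), Pow(-101964, -1)), Function('S')(684)) = Add(Mul(Rational(-1, 209), Pow(-101964, -1)), 414) = Add(Mul(Rational(-1, 209), Rational(-1, 101964)), 414) = Add(Rational(1, 21310476), 414) = Rational(8822537065, 21310476)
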